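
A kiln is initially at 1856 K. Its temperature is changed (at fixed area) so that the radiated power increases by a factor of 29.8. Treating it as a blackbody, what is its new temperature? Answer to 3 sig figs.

T₂ ≈ 4.34×10³ K

P ∝ T⁴, so T₂/T₁ = (P₂/P₁)^(1/4) = (29.8)^(1/4) = 2.33644.
T₂ = 1856 × 2.33644 = 4.34×10³ K.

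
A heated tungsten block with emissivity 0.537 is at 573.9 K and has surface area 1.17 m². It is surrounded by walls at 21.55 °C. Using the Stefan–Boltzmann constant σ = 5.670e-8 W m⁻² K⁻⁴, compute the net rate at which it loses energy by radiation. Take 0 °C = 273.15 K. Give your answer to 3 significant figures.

Net loss ≈ 3.60×10³ W

Surroundings: T = 21.55 °C + 273.15 = 294.70 K.
Area A = 1.17 m².
Net radiated power P_net = εσA(T⁴ − T₀⁴) = 0.537×5.670×10⁻⁸×1.17×(573.9⁴ − 294.70⁴).
T⁴ − T₀⁴ = 1.08479×10¹¹ − 7.54259×10⁹ = 1.00936×10¹¹ K⁴, so P_net = 3.60×10³ W.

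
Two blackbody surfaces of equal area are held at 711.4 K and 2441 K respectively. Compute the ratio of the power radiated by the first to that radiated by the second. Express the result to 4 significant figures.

With equal areas, P₁/P₂ = (T₁/T₂)⁴ = (711.4/2441)⁴ = 7.214×10⁻³.

P₁/P₂ ≈ 7.214×10⁻³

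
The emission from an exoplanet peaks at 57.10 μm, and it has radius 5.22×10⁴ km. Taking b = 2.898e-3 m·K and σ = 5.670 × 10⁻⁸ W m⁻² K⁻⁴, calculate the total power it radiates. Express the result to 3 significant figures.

Wien's law: T = b/λ_max = 2.898×10⁻³/5.710×10⁻⁵ = 50.7531 K.
Surface area A = 4πR² = 4π(5.22×10⁷ m)² = 3.42413×10¹⁶ m².
Then P = σAT⁴ = 5.670×10⁻⁸×3.42413×10¹⁶×(50.7531)⁴ = 1.29×10¹⁶ W.

P ≈ 1.29×10¹⁶ W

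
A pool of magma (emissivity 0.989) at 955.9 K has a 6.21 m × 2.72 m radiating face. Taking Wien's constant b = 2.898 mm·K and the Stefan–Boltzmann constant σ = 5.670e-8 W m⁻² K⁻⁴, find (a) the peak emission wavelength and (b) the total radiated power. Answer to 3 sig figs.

(a) λ_max = b/T = 2.898×10⁻³/955.9 = 3.032×10⁻⁶ m = 3.03 μm.
Area A = 6.21 × 2.72 = 16.8912 m².
(b) P = εσAT⁴ = 0.989×5.670×10⁻⁸×16.8912×(955.9)⁴ = 7.91×10⁵ W.

λ_max ≈ 3.03 μm; P ≈ 7.91×10⁵ W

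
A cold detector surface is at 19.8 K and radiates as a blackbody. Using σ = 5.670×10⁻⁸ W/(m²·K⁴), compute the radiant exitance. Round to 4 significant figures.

I ≈ 8.715×10⁻³ W/m²

Stefan–Boltzmann: I = σT⁴ = 5.670×10⁻⁸ × (19.8)⁴ = 8.715×10⁻³ W/m².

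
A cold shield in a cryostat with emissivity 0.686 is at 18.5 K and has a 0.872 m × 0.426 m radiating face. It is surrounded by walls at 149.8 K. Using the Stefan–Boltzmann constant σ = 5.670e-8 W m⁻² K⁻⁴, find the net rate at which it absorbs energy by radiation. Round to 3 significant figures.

Area A = 0.872 × 0.426 = 0.371472 m².
Net radiated power P_net = εσA(T⁴ − T₀⁴) = 0.686×5.670×10⁻⁸×0.371472×(18.5⁴ − 149.8⁴).
T⁴ − T₀⁴ = 1.17135×10⁵ − 5.03555×10⁸ = -5.03438×10⁸ K⁴, so P_net = -7.27 W — negative, meaning a net gain of 7.27 W.

Net gain ≈ 7.27 W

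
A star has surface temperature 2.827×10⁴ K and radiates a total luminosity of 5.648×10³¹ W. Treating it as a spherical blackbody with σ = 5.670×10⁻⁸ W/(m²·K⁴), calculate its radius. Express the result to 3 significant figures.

L = 4πR²σT⁴ ⇒ R = √(L/(4πσT⁴)).
σT⁴ = 3.62148×10¹⁰ W/m², so R = √(5.648×10³¹/(4π×3.62148×10¹⁰)) = 1.11×10¹⁰ m.

R ≈ 1.11×10¹⁰ m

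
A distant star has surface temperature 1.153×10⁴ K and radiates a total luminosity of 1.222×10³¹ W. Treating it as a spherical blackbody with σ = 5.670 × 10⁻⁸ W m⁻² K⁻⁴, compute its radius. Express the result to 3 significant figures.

R ≈ 3.12×10¹⁰ m

L = 4πR²σT⁴ ⇒ R = √(L/(4πσT⁴)).
σT⁴ = 1.00208×10⁹ W/m², so R = √(1.222×10³¹/(4π×1.00208×10⁹)) = 3.12×10¹⁰ m.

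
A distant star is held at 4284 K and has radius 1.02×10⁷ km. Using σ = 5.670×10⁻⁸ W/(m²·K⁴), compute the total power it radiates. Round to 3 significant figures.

P ≈ 2.50×10²⁸ W

Surface area A = 4πR² = 4π(1.02×10¹⁰ m)² = 1.30741×10²¹ m².
P = σAT⁴ = 5.670×10⁻⁸ × 1.30741×10²¹ × (4284)⁴ = 2.50×10²⁸ W.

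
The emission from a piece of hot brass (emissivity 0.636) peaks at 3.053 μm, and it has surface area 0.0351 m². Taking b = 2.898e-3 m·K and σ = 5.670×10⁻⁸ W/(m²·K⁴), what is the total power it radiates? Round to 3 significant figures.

Wien's law: T = b/λ_max = 2.898×10⁻³/3.053×10⁻⁶ = 949.230 K.
Area A = 0.0351 m².
Then P = εσAT⁴ = 0.636×5.670×10⁻⁸×0.0351×(949.230)⁴ = 1.03×10³ W.

P ≈ 1.03×10³ W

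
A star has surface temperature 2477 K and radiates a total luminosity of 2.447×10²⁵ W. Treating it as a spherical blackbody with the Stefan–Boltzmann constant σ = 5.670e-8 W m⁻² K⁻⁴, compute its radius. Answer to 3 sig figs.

R ≈ 9.55×10⁸ m

L = 4πR²σT⁴ ⇒ R = √(L/(4πσT⁴)).
σT⁴ = 2.13446×10⁶ W/m², so R = √(2.447×10²⁵/(4π×2.13446×10⁶)) = 9.55×10⁸ m.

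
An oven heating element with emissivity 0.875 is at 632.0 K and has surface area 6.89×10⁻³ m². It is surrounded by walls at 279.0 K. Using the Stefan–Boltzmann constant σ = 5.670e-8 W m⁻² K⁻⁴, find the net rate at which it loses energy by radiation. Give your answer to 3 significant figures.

Area A = 6.89×10⁻³ m².
Net radiated power P_net = εσA(T⁴ − T₀⁴) = 0.875×5.670×10⁻⁸×6.89×10⁻³×(632.0⁴ − 279.0⁴).
T⁴ − T₀⁴ = 1.59540×10¹¹ − 6.05922×10⁹ = 1.53481×10¹¹ K⁴, so P_net = 52.5 W.

Net loss ≈ 52.5 W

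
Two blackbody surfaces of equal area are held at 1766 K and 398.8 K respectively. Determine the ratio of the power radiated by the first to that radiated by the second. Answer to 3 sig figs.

P₁/P₂ ≈ 385

With equal areas, P₁/P₂ = (T₁/T₂)⁴ = (1766/398.8)⁴ = 385.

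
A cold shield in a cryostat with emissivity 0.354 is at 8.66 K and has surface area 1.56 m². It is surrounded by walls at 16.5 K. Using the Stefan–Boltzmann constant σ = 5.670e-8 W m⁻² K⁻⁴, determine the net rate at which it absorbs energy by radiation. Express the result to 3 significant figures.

Area A = 1.56 m².
Net radiated power P_net = εσA(T⁴ − T₀⁴) = 0.354×5.670×10⁻⁸×1.56×(8.66⁴ − 16.5⁴).
T⁴ − T₀⁴ = 5624.34 − 74120.1 = -68495.8 K⁴, so P_net = -2.14×10⁻³ W — negative, meaning a net gain of 2.14×10⁻³ W.

Net gain ≈ 2.14×10⁻³ W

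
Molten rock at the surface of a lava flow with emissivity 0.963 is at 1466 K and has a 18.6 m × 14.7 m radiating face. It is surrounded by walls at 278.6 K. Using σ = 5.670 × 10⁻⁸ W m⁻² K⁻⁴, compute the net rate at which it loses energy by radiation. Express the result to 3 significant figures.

Area A = 18.6 × 14.7 = 273.42 m².
Net radiated power P_net = εσA(T⁴ − T₀⁴) = 0.963×5.670×10⁻⁸×273.42×(1466⁴ − 278.6⁴).
T⁴ − T₀⁴ = 4.61887×10¹² − 6.02455×10⁹ = 4.61285×10¹² K⁴, so P_net = 6.89×10⁷ W.

Net loss ≈ 6.89×10⁷ W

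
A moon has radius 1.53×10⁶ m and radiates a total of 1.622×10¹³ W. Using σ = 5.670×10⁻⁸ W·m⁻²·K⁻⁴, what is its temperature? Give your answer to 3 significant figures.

Surface area A = 4πR² = 4π(1.53×10⁶ m)² = 2.94166×10¹³ m².
P = σAT⁴ ⇒ T = (P/(σA))^(1/4) = (1.622×10¹³/(5.670×10⁻⁸×2.94166×10¹³))^(1/4) = 55.8 K.

T ≈ 55.8 K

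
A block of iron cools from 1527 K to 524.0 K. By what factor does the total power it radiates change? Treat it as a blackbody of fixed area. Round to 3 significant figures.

P₂/P₁ ≈ 0.0139

P ∝ T⁴, so P₂/P₁ = (T₂/T₁)⁴ = (524.0/1527)⁴ = (0.343157)⁴ = 0.0139.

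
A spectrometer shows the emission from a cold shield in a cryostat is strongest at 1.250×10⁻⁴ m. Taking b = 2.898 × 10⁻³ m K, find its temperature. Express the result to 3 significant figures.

Wien's law gives T = b/λ_max = (2.898×10⁻³ m·K)/(1.250×10⁻⁴ m) = 23.2 K.

T ≈ 23.2 K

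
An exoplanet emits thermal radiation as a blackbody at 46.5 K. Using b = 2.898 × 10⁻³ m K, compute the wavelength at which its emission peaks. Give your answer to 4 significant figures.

λ_max ≈ 62.32 μm

Wien's displacement law: λ_max = b/T = (2.898×10⁻³ m·K)/(46.5 K) = 6.2323×10⁻⁵ m.
That is 62.32 μm, in the infrared range.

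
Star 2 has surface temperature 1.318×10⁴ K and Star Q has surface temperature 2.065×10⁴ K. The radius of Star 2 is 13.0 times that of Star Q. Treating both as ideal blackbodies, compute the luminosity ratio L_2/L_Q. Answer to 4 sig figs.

L_2/L_Q ≈ 28.05

L ∝ R²T⁴, so L_2/L_Q = (R_2/R_Q)²(T_2/T_Q)⁴ = (13.0)² × (1.318×10⁴/2.065×10⁴)⁴ = 169 × 0.165952 = 28.05.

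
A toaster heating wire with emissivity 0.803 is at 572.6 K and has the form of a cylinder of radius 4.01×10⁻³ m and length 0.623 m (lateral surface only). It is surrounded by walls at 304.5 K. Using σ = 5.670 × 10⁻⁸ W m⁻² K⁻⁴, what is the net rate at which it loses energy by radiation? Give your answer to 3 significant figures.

Net loss ≈ 70.7 W

Lateral area A = 2πrL = 2π×4.01×10⁻³×0.623 = 0.0156968 m².
Net radiated power P_net = εσA(T⁴ − T₀⁴) = 0.803×5.670×10⁻⁸×0.0156968×(572.6⁴ − 304.5⁴).
T⁴ − T₀⁴ = 1.07499×10¹¹ − 8.59704×10⁹ = 9.89020×10¹⁰ K⁴, so P_net = 70.7 W.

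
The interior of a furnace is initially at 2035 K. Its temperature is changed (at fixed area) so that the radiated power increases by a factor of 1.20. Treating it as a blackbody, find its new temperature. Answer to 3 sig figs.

T₂ ≈ 2.13×10³ K

P ∝ T⁴, so T₂/T₁ = (P₂/P₁)^(1/4) = (1.20)^(1/4) = 1.04664.
T₂ = 2035 × 1.04664 = 2.13×10³ K.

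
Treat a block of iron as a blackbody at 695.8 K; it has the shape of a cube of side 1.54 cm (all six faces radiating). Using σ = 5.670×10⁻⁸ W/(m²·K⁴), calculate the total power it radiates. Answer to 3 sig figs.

Area A = 6s² = 6×(0.0154 m)² = 1.42296×10⁻³ m².
P = σAT⁴ = 5.670×10⁻⁸ × 1.42296×10⁻³ × (695.8)⁴ = 18.9 W.

P ≈ 18.9 W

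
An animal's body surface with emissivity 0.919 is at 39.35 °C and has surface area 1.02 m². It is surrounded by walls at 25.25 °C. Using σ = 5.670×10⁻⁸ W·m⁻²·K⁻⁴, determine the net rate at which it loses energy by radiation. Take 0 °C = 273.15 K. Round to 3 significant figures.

T = 39.35 °C + 273.15 = 312.50 K.
Surroundings: T = 25.25 °C + 273.15 = 298.40 K.
Area A = 1.02 m².
Net radiated power P_net = εσA(T⁴ − T₀⁴) = 0.919×5.670×10⁻⁸×1.02×(312.50⁴ − 298.40⁴).
T⁴ − T₀⁴ = 9.53674×10⁹ − 7.92858×10⁹ = 1.60816×10⁹ K⁴, so P_net = 85.5 W.

Net loss ≈ 85.5 W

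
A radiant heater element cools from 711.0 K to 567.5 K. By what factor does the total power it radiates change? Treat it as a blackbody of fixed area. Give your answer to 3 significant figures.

P ∝ T⁴, so P₂/P₁ = (T₂/T₁)⁴ = (567.5/711.0)⁴ = (0.798172)⁴ = 0.406.

P₂/P₁ ≈ 0.406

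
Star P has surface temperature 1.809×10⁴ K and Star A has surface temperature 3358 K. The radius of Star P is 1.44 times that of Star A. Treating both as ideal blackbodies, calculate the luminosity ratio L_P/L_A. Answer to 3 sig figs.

L ∝ R²T⁴, so L_P/L_A = (R_P/R_A)²(T_P/T_A)⁴ = (1.44)² × (1.809×10⁴/3358)⁴ = 2.0736 × 842.232 = 1.75×10³.

L_P/L_A ≈ 1.75×10³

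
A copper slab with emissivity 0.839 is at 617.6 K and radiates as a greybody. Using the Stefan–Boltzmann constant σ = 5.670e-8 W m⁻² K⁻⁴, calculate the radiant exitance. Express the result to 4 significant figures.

I ≈ 6921 W/m²

Stefan–Boltzmann: I = εσT⁴ = 0.839 × 5.670×10⁻⁸ × (617.6)⁴ = 6921 W/m².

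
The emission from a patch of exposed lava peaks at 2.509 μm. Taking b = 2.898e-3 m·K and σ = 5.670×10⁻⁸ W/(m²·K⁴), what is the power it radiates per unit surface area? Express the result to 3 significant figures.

I ≈ 1.01×10⁵ W/m²

Wien's law: T = b/λ_max = 2.898×10⁻³/2.509×10⁻⁶ = 1155.04 K.
Then I = σT⁴ = 5.670×10⁻⁸×(1155.04)⁴ = 1.01×10⁵ W/m².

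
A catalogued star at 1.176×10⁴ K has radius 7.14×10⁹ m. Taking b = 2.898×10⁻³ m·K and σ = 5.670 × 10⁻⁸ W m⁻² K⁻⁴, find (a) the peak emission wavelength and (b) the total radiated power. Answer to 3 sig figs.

(a) λ_max = b/T = 2.898×10⁻³/1.176×10⁴ = 2.464×10⁻⁷ m = 246 nm.
Surface area A = 4πR² = 4π(7.14×10⁹ m)² = 6.40629×10²⁰ m².
(b) P = σAT⁴ = 5.670×10⁻⁸×6.40629×10²⁰×(1.176×10⁴)⁴ = 6.95×10²⁹ W.

λ_max ≈ 246 nm; P ≈ 6.95×10²⁹ W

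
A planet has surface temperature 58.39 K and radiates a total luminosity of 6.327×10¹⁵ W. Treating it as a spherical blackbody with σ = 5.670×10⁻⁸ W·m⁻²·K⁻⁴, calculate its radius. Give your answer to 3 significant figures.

L = 4πR²σT⁴ ⇒ R = √(L/(4πσT⁴)).
σT⁴ = 0.659078 W/m², so R = √(6.327×10¹⁵/(4π×0.659078)) = 2.76×10⁷ m.

R ≈ 2.76×10⁷ m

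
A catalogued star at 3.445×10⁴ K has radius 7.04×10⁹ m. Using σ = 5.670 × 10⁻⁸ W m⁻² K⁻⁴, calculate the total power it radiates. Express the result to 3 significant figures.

P ≈ 4.97×10³¹ W

Surface area A = 4πR² = 4π(7.04×10⁹ m)² = 6.22809×10²⁰ m².
P = σAT⁴ = 5.670×10⁻⁸ × 6.22809×10²⁰ × (3.445×10⁴)⁴ = 4.97×10³¹ W.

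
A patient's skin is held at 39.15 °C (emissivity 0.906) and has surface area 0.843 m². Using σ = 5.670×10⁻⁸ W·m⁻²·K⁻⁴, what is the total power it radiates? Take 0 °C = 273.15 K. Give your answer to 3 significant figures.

T = 39.15 °C + 273.15 = 312.30 K.
Area A = 0.843 m².
P = εσAT⁴ = 0.906 × 5.670×10⁻⁸ × 0.843 × (312.30)⁴ = 412 W.

P ≈ 412 W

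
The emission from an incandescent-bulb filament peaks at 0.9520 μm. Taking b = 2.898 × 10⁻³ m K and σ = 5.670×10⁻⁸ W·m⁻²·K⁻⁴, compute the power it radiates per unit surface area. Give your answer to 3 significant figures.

I ≈ 4.87×10⁶ W/m²

Wien's law: T = b/λ_max = 2.898×10⁻³/9.520×10⁻⁷ = 3044.12 K.
Then I = σT⁴ = 5.670×10⁻⁸×(3044.12)⁴ = 4.87×10⁶ W/m².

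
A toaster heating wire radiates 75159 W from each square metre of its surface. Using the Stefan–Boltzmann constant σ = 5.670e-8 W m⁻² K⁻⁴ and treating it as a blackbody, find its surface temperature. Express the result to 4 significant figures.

I = σT⁴, so T = (I/σ)^(1/4) = (75159/(5.670×10⁻⁸))^(1/4) = 1073 K.

T ≈ 1073 K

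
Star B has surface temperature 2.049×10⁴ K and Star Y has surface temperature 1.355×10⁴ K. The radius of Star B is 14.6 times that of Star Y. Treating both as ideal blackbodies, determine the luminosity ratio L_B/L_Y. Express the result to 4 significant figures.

L ∝ R²T⁴, so L_B/L_Y = (R_B/R_Y)²(T_B/T_Y)⁴ = (14.6)² × (2.049×10⁴/1.355×10⁴)⁴ = 213.16 × 5.22890 = 1115.

L_B/L_Y ≈ 1115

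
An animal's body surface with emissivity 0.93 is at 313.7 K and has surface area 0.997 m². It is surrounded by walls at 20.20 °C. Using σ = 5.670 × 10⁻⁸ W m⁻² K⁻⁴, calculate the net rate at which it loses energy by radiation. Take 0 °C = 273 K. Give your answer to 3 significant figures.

Net loss ≈ 121 W

Surroundings: T = 20.20 °C + 273 = 293.20 K.
Area A = 0.997 m².
Net radiated power P_net = εσA(T⁴ − T₀⁴) = 0.93×5.670×10⁻⁸×0.997×(313.7⁴ − 293.20⁴).
T⁴ − T₀⁴ = 9.68407×10⁹ − 7.39019×10⁹ = 2.29388×10⁹ K⁴, so P_net = 121 W.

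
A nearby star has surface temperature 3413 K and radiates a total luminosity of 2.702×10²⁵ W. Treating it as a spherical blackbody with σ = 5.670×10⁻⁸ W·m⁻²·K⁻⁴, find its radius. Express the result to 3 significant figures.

L = 4πR²σT⁴ ⇒ R = √(L/(4πσT⁴)).
σT⁴ = 7.69358×10⁶ W/m², so R = √(2.702×10²⁵/(4π×7.69358×10⁶)) = 5.29×10⁸ m.

R ≈ 5.29×10⁸ m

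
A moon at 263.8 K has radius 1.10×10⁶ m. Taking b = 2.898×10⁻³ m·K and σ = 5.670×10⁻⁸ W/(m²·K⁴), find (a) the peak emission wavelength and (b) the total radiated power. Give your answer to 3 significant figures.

(a) λ_max = b/T = 2.898×10⁻³/263.8 = 1.099×10⁻⁵ m = 11.0 μm.
Surface area A = 4πR² = 4π(1.10×10⁶ m)² = 1.52053×10¹³ m².
(b) P = σAT⁴ = 5.670×10⁻⁸×1.52053×10¹³×(263.8)⁴ = 4.18×10¹⁵ W.

λ_max ≈ 11.0 μm; P ≈ 4.18×10¹⁵ W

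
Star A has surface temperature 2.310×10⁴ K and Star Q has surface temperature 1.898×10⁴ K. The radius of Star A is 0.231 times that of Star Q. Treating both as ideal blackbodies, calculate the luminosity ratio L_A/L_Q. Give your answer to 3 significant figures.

L_A/L_Q ≈ 0.117

L ∝ R²T⁴, so L_A/L_Q = (R_A/R_Q)²(T_A/T_Q)⁴ = (0.231)² × (2.310×10⁴/1.898×10⁴)⁴ = 0.053361 × 2.19413 = 0.117.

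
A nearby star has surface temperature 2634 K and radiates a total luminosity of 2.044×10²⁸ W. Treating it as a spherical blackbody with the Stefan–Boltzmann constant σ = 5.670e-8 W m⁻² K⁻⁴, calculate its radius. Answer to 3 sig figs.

L = 4πR²σT⁴ ⇒ R = √(L/(4πσT⁴)).
σT⁴ = 2.72927×10⁶ W/m², so R = √(2.044×10²⁸/(4π×2.72927×10⁶)) = 2.44×10¹⁰ m.

R ≈ 2.44×10¹⁰ m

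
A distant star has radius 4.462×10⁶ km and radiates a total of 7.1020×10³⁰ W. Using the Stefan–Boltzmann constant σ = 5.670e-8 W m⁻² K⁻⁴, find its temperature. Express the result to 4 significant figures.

T ≈ 2.660×10⁴ K

Surface area A = 4πR² = 4π(4.462×10⁹ m)² = 2.50189×10²⁰ m².
P = σAT⁴ ⇒ T = (P/(σA))^(1/4) = (7.1020×10³⁰/(5.670×10⁻⁸×2.50189×10²⁰))^(1/4) = 2.660×10⁴ K.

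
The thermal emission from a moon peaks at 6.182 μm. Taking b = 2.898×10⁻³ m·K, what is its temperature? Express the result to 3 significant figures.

T ≈ 469 K

Wien's law gives T = b/λ_max = (2.898×10⁻³ m·K)/(6.182×10⁻⁶ m) = 469 K.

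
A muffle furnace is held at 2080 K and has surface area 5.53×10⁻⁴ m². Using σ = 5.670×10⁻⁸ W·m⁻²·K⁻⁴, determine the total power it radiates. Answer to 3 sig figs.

Area A = 5.53×10⁻⁴ m².
P = σAT⁴ = 5.670×10⁻⁸ × 5.53×10⁻⁴ × (2080)⁴ = 587 W.

P ≈ 587 W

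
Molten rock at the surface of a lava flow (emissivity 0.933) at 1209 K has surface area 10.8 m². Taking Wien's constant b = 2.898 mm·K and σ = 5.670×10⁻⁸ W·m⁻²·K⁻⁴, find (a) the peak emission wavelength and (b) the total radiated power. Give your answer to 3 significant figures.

λ_max ≈ 2.40 μm; P ≈ 1.22×10⁶ W

(a) λ_max = b/T = 2.898×10⁻³/1209 = 2.397×10⁻⁶ m = 2.40 μm.
Area A = 10.8 m².
(b) P = εσAT⁴ = 0.933×5.670×10⁻⁸×10.8×(1209)⁴ = 1.22×10⁶ W.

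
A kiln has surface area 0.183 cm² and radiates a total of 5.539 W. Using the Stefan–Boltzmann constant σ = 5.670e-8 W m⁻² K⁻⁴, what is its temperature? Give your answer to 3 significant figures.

T ≈ 1.52×10³ K

Area A = 0.183 cm² = 1.83×10⁻⁵ m².
P = σAT⁴ ⇒ T = (P/(σA))^(1/4) = (5.539/(5.670×10⁻⁸×1.83×10⁻⁵))^(1/4) = 1.52×10³ K.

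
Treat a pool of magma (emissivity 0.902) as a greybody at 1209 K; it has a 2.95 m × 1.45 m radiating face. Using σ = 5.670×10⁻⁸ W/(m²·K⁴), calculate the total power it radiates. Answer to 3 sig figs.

P ≈ 4.67×10⁵ W

Area A = 2.95 × 1.45 = 4.2775 m².
P = εσAT⁴ = 0.902 × 5.670×10⁻⁸ × 4.2775 × (1209)⁴ = 4.67×10⁵ W.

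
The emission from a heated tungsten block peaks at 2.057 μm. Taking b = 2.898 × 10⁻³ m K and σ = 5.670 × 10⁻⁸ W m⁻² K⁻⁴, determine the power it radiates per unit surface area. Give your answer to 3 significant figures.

Wien's law: T = b/λ_max = 2.898×10⁻³/2.057×10⁻⁶ = 1408.85 K.
Then I = σT⁴ = 5.670×10⁻⁸×(1408.85)⁴ = 2.23×10⁵ W/m².

I ≈ 2.23×10⁵ W/m²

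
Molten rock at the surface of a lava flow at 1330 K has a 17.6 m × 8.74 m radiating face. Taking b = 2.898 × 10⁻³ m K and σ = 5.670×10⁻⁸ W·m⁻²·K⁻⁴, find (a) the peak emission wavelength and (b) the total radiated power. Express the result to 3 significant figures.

λ_max ≈ 2.18×10³ nm; P ≈ 2.73×10⁷ W

(a) λ_max = b/T = 2.898×10⁻³/1330 = 2.179×10⁻⁶ m = 2.18×10³ nm.
Area A = 17.6 × 8.74 = 153.824 m².
(b) P = σAT⁴ = 5.670×10⁻⁸×153.824×(1330)⁴ = 2.73×10⁷ W.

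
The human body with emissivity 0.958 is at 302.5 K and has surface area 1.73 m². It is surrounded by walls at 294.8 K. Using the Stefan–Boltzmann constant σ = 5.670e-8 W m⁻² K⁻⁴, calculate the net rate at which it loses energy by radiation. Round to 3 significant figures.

Area A = 1.73 m².
Net radiated power P_net = εσA(T⁴ − T₀⁴) = 0.958×5.670×10⁻⁸×1.73×(302.5⁴ − 294.8⁴).
T⁴ − T₀⁴ = 8.37339×10⁹ − 7.55283×10⁹ = 8.20560×10⁸ K⁴, so P_net = 77.1 W.

Net loss ≈ 77.1 W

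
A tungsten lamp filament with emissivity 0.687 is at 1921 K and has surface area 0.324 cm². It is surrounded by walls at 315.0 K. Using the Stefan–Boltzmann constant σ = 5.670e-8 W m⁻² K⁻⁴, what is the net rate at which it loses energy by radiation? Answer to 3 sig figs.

Net loss ≈ 17.2 W

Area A = 0.324 cm² = 3.24×10⁻⁵ m².
Net radiated power P_net = εσA(T⁴ − T₀⁴) = 0.687×5.670×10⁻⁸×3.24×10⁻⁵×(1921⁴ − 315.0⁴).
T⁴ − T₀⁴ = 1.36179×10¹³ − 9.84560×10⁹ = 1.36081×10¹³ K⁴, so P_net = 17.2 W.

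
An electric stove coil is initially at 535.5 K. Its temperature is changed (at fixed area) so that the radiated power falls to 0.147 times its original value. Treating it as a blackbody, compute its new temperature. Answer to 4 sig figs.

P ∝ T⁴, so T₂/T₁ = (P₂/P₁)^(1/4) = (0.147)^(1/4) = 0.619198.
T₂ = 535.5 × 0.619198 = 331.6 K.

T₂ ≈ 331.6 K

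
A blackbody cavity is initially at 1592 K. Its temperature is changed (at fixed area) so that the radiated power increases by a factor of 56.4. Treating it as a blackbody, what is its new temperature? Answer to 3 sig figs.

T₂ ≈ 4.36×10³ K

P ∝ T⁴, so T₂/T₁ = (P₂/P₁)^(1/4) = (56.4)^(1/4) = 2.74044.
T₂ = 1592 × 2.74044 = 4.36×10³ K.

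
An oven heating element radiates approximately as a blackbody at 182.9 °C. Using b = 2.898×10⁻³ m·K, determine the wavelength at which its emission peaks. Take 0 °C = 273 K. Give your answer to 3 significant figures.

T = 182.9 °C + 273 = 455.9 K.
Wien's displacement law: λ_max = b/T = (2.898×10⁻³ m·K)/(455.9 K) = 6.357×10⁻⁶ m.
That is 6.36 μm, in the infrared range.

λ_max ≈ 6.36 μm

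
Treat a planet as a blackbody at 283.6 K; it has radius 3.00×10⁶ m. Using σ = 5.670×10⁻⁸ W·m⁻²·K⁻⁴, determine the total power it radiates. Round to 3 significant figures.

Surface area A = 4πR² = 4π(3.00×10⁶ m)² = 1.13097×10¹⁴ m².
P = σAT⁴ = 5.670×10⁻⁸ × 1.13097×10¹⁴ × (283.6)⁴ = 4.15×10¹⁶ W.

P ≈ 4.15×10¹⁶ W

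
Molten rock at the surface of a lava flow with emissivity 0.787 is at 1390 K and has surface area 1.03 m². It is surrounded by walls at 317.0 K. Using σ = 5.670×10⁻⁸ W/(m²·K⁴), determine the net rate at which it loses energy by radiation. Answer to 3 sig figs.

Area A = 1.03 m².
Net radiated power P_net = εσA(T⁴ − T₀⁴) = 0.787×5.670×10⁻⁸×1.03×(1390⁴ − 317.0⁴).
T⁴ − T₀⁴ = 3.73301×10¹² − 1.00980×10¹⁰ = 3.72291×10¹² K⁴, so P_net = 1.71×10⁵ W.

Net loss ≈ 1.71×10⁵ W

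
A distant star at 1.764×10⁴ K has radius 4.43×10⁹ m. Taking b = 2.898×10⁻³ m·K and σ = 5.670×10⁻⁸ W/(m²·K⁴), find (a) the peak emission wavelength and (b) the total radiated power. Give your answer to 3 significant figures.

λ_max ≈ 164 nm; P ≈ 1.35×10³⁰ W

(a) λ_max = b/T = 2.898×10⁻³/1.764×10⁴ = 1.643×10⁻⁷ m = 164 nm.
Surface area A = 4πR² = 4π(4.43×10⁹ m)² = 2.46614×10²⁰ m².
(b) P = σAT⁴ = 5.670×10⁻⁸×2.46614×10²⁰×(1.764×10⁴)⁴ = 1.35×10³⁰ W.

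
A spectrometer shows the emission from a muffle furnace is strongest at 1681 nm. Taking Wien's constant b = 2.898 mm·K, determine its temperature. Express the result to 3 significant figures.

T ≈ 1.72×10³ K

Wien's law gives T = b/λ_max = (2.898×10⁻³ m·K)/(1.681×10⁻⁶ m) = 1.72×10³ K.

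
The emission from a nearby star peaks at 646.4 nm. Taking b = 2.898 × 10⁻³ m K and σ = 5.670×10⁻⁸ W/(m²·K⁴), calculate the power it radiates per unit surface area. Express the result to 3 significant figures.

Wien's law: T = b/λ_max = 2.898×10⁻³/6.464×10⁻⁷ = 4483.29 K.
Then I = σT⁴ = 5.670×10⁻⁸×(4483.29)⁴ = 2.29×10⁷ W/m².

I ≈ 2.29×10⁷ W/m²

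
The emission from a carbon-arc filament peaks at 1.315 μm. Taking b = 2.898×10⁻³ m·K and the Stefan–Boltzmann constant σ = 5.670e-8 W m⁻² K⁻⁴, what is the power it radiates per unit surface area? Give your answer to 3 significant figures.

Wien's law: T = b/λ_max = 2.898×10⁻³/1.315×10⁻⁶ = 2203.80 K.
Then I = σT⁴ = 5.670×10⁻⁸×(2203.80)⁴ = 1.34×10⁶ W/m².

I ≈ 1.34×10⁶ W/m²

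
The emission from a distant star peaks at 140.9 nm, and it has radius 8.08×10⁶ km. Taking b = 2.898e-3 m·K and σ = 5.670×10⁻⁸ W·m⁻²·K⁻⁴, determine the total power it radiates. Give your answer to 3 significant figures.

Wien's law: T = b/λ_max = 2.898×10⁻³/1.409×10⁻⁷ = 20567.8 K.
Surface area A = 4πR² = 4π(8.08×10⁹ m)² = 8.20413×10²⁰ m².
Then P = σAT⁴ = 5.670×10⁻⁸×8.20413×10²⁰×(20567.8)⁴ = 8.32×10³⁰ W.

P ≈ 8.32×10³⁰ W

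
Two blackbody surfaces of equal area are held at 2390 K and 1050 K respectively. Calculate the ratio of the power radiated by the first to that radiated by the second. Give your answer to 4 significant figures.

P₁/P₂ ≈ 26.84

With equal areas, P₁/P₂ = (T₁/T₂)⁴ = (2390/1050)⁴ = 26.84.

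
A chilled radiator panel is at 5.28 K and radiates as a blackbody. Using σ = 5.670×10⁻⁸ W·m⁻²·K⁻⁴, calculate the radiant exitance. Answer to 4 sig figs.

Stefan–Boltzmann: I = σT⁴ = 5.670×10⁻⁸ × (5.28)⁴ = 4.407×10⁻⁵ W/m².

I ≈ 4.407×10⁻⁵ W/m²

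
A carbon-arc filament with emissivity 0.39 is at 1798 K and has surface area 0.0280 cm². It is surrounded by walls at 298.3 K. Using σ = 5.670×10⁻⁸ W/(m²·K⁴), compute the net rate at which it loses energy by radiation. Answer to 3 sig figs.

Area A = 0.0280 cm² = 2.80×10⁻⁶ m².
Net radiated power P_net = εσA(T⁴ − T₀⁴) = 0.39×5.670×10⁻⁸×2.80×10⁻⁶×(1798⁴ − 298.3⁴).
T⁴ − T₀⁴ = 1.04510×10¹³ − 7.91795×10⁹ = 1.04431×10¹³ K⁴, so P_net = 0.647 W.

Net loss ≈ 0.647 W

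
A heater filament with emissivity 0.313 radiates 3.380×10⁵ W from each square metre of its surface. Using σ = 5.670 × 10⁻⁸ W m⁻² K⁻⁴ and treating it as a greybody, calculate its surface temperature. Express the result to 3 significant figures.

I = εσT⁴, so T = (I/εσ)^(1/4) = (3.380×10⁵/(0.313×5.670×10⁻⁸))^(1/4) = 2.09×10³ K.

T ≈ 2.09×10³ K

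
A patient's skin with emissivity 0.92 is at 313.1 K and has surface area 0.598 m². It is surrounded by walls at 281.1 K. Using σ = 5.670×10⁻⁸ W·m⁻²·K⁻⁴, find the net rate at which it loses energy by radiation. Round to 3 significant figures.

Net loss ≈ 105 W

Area A = 0.598 m².
Net radiated power P_net = εσA(T⁴ − T₀⁴) = 0.92×5.670×10⁻⁸×0.598×(313.1⁴ − 281.1⁴).
T⁴ − T₀⁴ = 9.61020×10⁹ − 6.24372×10⁹ = 3.36648×10⁹ K⁴, so P_net = 105 W.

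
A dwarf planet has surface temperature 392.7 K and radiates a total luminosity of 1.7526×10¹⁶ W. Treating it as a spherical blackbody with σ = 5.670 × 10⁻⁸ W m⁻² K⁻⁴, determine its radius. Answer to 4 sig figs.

L = 4πR²σT⁴ ⇒ R = √(L/(4πσT⁴)).
σT⁴ = 1348.42 W/m², so R = √(1.7526×10¹⁶/(4π×1348.42)) = 1.017×10⁶ m.

R ≈ 1.017×10⁶ m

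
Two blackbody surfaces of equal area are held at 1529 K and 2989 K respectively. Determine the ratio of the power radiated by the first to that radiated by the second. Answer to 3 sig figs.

With equal areas, P₁/P₂ = (T₁/T₂)⁴ = (1529/2989)⁴ = 0.0685.

P₁/P₂ ≈ 0.0685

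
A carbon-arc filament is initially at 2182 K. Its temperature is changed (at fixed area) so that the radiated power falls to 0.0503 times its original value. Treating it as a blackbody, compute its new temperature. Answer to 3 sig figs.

P ∝ T⁴, so T₂/T₁ = (P₂/P₁)^(1/4) = (0.0503)^(1/4) = 0.473579.
T₂ = 2182 × 0.473579 = 1.03×10³ K.

T₂ ≈ 1.03×10³ K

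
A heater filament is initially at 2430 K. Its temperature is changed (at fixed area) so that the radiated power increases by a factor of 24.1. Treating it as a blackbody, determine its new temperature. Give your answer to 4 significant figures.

P ∝ T⁴, so T₂/T₁ = (P₂/P₁)^(1/4) = (24.1)^(1/4) = 2.21567.
T₂ = 2430 × 2.21567 = 5384 K.

T₂ ≈ 5384 K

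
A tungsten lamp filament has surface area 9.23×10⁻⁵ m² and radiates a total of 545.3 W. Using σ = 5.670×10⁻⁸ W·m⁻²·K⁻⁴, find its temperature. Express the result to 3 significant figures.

T ≈ 3.19×10³ K

Area A = 9.23×10⁻⁵ m².
P = σAT⁴ ⇒ T = (P/(σA))^(1/4) = (545.3/(5.670×10⁻⁸×9.23×10⁻⁵))^(1/4) = 3.19×10³ K.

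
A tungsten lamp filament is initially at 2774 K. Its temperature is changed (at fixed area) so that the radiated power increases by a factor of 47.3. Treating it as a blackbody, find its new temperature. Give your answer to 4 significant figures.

P ∝ T⁴, so T₂/T₁ = (P₂/P₁)^(1/4) = (47.3)^(1/4) = 2.62250.
T₂ = 2774 × 2.62250 = 7275 K.

T₂ ≈ 7275 K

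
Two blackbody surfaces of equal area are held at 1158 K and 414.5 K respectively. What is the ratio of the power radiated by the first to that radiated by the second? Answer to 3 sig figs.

P₁/P₂ ≈ 60.9

With equal areas, P₁/P₂ = (T₁/T₂)⁴ = (1158/414.5)⁴ = 60.9.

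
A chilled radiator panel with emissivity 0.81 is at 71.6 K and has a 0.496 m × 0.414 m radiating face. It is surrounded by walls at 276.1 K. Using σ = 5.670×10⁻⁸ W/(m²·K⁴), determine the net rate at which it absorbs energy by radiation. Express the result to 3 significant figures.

Net gain ≈ 54.6 W

Area A = 0.496 × 0.414 = 0.205344 m².
Net radiated power P_net = εσA(T⁴ − T₀⁴) = 0.81×5.670×10⁻⁸×0.205344×(71.6⁴ − 276.1⁴).
T⁴ − T₀⁴ = 2.62816×10⁷ − 5.81120×10⁹ = -5.78492×10⁹ K⁴, so P_net = -54.6 W — negative, meaning a net gain of 54.6 W.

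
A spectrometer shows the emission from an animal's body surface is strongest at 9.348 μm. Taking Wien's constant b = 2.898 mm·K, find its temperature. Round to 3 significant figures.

T ≈ 310 K

Wien's law gives T = b/λ_max = (2.898×10⁻³ m·K)/(9.348×10⁻⁶ m) = 310 K.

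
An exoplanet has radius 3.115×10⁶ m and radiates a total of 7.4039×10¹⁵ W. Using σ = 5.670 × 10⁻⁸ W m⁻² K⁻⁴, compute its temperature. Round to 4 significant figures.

T ≈ 180.9 K

Surface area A = 4πR² = 4π(3.115×10⁶ m)² = 1.21934×10¹⁴ m².
P = σAT⁴ ⇒ T = (P/(σA))^(1/4) = (7.4039×10¹⁵/(5.670×10⁻⁸×1.21934×10¹⁴))^(1/4) = 180.9 K.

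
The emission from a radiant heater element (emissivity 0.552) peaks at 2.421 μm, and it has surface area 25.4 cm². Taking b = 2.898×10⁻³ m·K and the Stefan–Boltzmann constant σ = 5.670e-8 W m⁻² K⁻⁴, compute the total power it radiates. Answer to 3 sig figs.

Wien's law: T = b/λ_max = 2.898×10⁻³/2.421×10⁻⁶ = 1197.03 K.
Area A = 25.4 cm² = 2.54×10⁻³ m².
Then P = εσAT⁴ = 0.552×5.670×10⁻⁸×2.54×10⁻³×(1197.03)⁴ = 163 W.

P ≈ 163 W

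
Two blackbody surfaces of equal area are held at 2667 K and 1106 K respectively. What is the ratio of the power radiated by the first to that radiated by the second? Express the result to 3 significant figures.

With equal areas, P₁/P₂ = (T₁/T₂)⁴ = (2667/1106)⁴ = 33.8.

P₁/P₂ ≈ 33.8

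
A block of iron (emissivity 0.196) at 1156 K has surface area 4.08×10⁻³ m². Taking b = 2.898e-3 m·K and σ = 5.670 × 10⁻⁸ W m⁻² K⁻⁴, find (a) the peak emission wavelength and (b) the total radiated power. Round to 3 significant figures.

λ_max ≈ 2.51 μm; P ≈ 81.0 W

(a) λ_max = b/T = 2.898×10⁻³/1156 = 2.507×10⁻⁶ m = 2.51 μm.
Area A = 4.08×10⁻³ m².
(b) P = εσAT⁴ = 0.196×5.670×10⁻⁸×4.08×10⁻³×(1156)⁴ = 81.0 W.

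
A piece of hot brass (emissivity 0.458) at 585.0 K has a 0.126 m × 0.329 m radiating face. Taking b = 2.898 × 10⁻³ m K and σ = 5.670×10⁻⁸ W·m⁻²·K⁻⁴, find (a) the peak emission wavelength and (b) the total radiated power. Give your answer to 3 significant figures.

(a) λ_max = b/T = 2.898×10⁻³/585.0 = 4.954×10⁻⁶ m = 4.95 μm.
Area A = 0.126 × 0.329 = 0.041454 m².
(b) P = εσAT⁴ = 0.458×5.670×10⁻⁸×0.041454×(585.0)⁴ = 126 W.

λ_max ≈ 4.95 μm; P ≈ 126 W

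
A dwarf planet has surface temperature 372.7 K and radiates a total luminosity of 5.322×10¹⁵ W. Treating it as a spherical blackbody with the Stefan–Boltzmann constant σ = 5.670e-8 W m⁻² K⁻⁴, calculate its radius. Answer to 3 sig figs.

L = 4πR²σT⁴ ⇒ R = √(L/(4πσT⁴)).
σT⁴ = 1094.01 W/m², so R = √(5.322×10¹⁵/(4π×1094.01)) = 6.22×10⁵ m.

R ≈ 6.22×10⁵ m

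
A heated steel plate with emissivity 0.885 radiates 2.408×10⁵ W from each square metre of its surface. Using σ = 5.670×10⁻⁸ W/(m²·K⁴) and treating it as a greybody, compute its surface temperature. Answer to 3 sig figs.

I = εσT⁴, so T = (I/εσ)^(1/4) = (2.408×10⁵/(0.885×5.670×10⁻⁸))^(1/4) = 1.48×10³ K.

T ≈ 1.48×10³ K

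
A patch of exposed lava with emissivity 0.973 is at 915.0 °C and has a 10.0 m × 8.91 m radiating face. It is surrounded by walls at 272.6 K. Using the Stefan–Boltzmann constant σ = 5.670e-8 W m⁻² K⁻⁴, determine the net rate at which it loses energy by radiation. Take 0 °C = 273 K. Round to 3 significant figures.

T = 915.0 °C + 273 = 1188.0 K.
Area A = 10.0 × 8.91 = 89.1 m².
Net radiated power P_net = εσA(T⁴ − T₀⁴) = 0.973×5.670×10⁻⁸×89.1×(1188.0⁴ − 272.6⁴).
T⁴ − T₀⁴ = 1.99189×10¹² − 5.52209×10⁹ = 1.98637×10¹² K⁴, so P_net = 9.76×10⁶ W.

Net loss ≈ 9.76×10⁶ W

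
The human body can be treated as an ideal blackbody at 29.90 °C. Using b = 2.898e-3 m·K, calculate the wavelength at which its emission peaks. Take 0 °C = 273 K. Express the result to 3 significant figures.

λ_max ≈ 9.57 μm

T = 29.90 °C + 273 = 302.90 K.
Wien's displacement law: λ_max = b/T = (2.898×10⁻³ m·K)/(302.90 K) = 9.568×10⁻⁶ m.
That is 9.57 μm, in the infrared range.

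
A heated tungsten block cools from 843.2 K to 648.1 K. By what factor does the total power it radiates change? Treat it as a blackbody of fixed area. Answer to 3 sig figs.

P₂/P₁ ≈ 0.349

P ∝ T⁴, so P₂/P₁ = (T₂/T₁)⁴ = (648.1/843.2)⁴ = (0.768620)⁴ = 0.349.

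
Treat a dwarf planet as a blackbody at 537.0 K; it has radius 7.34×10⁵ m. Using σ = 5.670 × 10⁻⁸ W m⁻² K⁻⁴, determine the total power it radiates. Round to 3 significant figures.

Surface area A = 4πR² = 4π(7.34×10⁵ m)² = 6.77021×10¹² m².
P = σAT⁴ = 5.670×10⁻⁸ × 6.77021×10¹² × (537.0)⁴ = 3.19×10¹⁶ W.

P ≈ 3.19×10¹⁶ W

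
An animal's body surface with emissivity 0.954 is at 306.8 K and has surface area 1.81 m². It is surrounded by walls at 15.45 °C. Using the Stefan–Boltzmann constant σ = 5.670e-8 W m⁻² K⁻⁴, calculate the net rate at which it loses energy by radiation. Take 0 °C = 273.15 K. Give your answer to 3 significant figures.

Net loss ≈ 188 W

Surroundings: T = 15.45 °C + 273.15 = 288.60 K.
Area A = 1.81 m².
Net radiated power P_net = εσA(T⁴ − T₀⁴) = 0.954×5.670×10⁻⁸×1.81×(306.8⁴ − 288.60⁴).
T⁴ − T₀⁴ = 8.85975×10⁹ − 6.93722×10⁹ = 1.92253×10⁹ K⁴, so P_net = 188 W.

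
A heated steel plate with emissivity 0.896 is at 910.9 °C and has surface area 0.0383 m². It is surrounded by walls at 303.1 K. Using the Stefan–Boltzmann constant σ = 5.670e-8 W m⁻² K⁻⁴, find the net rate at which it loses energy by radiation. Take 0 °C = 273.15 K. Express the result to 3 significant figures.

Net loss ≈ 3.81×10³ W

T = 910.9 °C + 273.15 = 1184.05 K.
Area A = 0.0383 m².
Net radiated power P_net = εσA(T⁴ − T₀⁴) = 0.896×5.670×10⁻⁸×0.0383×(1184.05⁴ − 303.1⁴).
T⁴ − T₀⁴ = 1.96553×10¹² − 8.44003×10⁹ = 1.95709×10¹² K⁴, so P_net = 3.81×10³ W.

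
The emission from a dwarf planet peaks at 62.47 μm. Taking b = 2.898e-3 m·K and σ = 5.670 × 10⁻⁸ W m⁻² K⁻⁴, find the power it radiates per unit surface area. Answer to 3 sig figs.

Wien's law: T = b/λ_max = 2.898×10⁻³/6.247×10⁻⁵ = 46.3903 K.
Then I = σT⁴ = 5.670×10⁻⁸×(46.3903)⁴ = 0.263 W/m².

I ≈ 0.263 W/m²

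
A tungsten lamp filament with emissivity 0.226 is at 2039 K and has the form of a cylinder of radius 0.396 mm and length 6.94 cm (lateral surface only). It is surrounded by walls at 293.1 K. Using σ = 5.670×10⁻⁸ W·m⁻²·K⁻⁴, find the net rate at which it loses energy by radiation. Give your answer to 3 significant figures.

Net loss ≈ 38.2 W

Lateral area A = 2πrL = 2π×3.96×10⁻⁴×0.0694 = 1.72677×10⁻⁴ m².
Net radiated power P_net = εσA(T⁴ − T₀⁴) = 0.226×5.670×10⁻⁸×1.72677×10⁻⁴×(2039⁴ − 293.1⁴).
T⁴ − T₀⁴ = 1.72850×10¹³ − 7.38012×10⁹ = 1.72776×10¹³ K⁴, so P_net = 38.2 W.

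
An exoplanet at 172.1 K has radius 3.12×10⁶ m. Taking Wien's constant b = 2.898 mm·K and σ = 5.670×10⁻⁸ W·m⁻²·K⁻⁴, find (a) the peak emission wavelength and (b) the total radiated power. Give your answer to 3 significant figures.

λ_max ≈ 16.8 μm; P ≈ 6.08×10¹⁵ W

(a) λ_max = b/T = 2.898×10⁻³/172.1 = 1.684×10⁻⁵ m = 16.8 μm.
Surface area A = 4πR² = 4π(3.12×10⁶ m)² = 1.22326×10¹⁴ m².
(b) P = σAT⁴ = 5.670×10⁻⁸×1.22326×10¹⁴×(172.1)⁴ = 6.08×10¹⁵ W.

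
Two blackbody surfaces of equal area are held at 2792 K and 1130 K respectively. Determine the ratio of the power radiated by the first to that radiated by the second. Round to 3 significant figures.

With equal areas, P₁/P₂ = (T₁/T₂)⁴ = (2792/1130)⁴ = 37.3.

P₁/P₂ ≈ 37.3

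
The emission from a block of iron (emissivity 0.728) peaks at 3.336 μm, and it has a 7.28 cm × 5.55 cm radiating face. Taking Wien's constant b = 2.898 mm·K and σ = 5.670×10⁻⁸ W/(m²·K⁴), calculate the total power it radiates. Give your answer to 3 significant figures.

P ≈ 95.0 W

Wien's law: T = b/λ_max = 2.898×10⁻³/3.336×10⁻⁶ = 868.705 K.
Area A = 0.0728 × 0.0555 = 4.0404×10⁻³ m².
Then P = εσAT⁴ = 0.728×5.670×10⁻⁸×4.0404×10⁻³×(868.705)⁴ = 95.0 W.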